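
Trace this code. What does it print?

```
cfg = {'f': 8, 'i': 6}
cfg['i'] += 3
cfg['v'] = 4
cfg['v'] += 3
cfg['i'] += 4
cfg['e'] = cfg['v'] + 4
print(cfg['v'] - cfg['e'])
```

-4

cfg['i'] = 6+3 = 9 → {'f': 8, 'i': 9}
cfg['v'] = 4 → {'f': 8, 'i': 9, 'v': 4}
cfg['v'] = 4+3 = 7 → {'f': 8, 'i': 9, 'v': 7}
cfg['i'] = 9+4 = 13 → {'f': 8, 'i': 13, 'v': 7}
cfg['e'] = cfg['v']+4 = 11 → {'f': 8, 'i': 13, 'v': 7, 'e': 11}
cfg['v']-cfg['e'] = 7-11 = -4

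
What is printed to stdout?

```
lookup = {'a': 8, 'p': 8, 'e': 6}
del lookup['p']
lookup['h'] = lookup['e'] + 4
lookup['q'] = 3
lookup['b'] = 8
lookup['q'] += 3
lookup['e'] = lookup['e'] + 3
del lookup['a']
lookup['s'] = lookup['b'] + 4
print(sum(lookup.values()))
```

45

del 'p' → {'a': 8, 'e': 6}
lookup['h'] = lookup['e']+4 = 10 → {'a': 8, 'e': 6, 'h': 10}
lookup['q'] = 3 → {'a': 8, 'e': 6, 'h': 10, 'q': 3}
lookup['b'] = 8 → {'a': 8, 'e': 6, 'h': 10, 'q': 3, 'b': 8}
lookup['q'] = 3+3 = 6 → {'a': 8, 'e': 6, 'h': 10, 'q': 6, 'b': 8}
lookup['e'] = lookup['e']+3 = 9 → {'a': 8, 'e': 9, 'h': 10, 'q': 6, 'b': 8}
del 'a' → {'e': 9, 'h': 10, 'q': 6, 'b': 8}
lookup['s'] = lookup['b']+4 = 12 → {'e': 9, 'h': 10, 'q': 6, 'b': 8, 's': 12}
sum of values = 45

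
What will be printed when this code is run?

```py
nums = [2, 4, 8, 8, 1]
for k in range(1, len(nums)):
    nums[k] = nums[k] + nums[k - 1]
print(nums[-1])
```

23

k=1: nums[1] = 4+2 = 6 → [2, 6, 8, 8, 1]
k=2: nums[2] = 8+6 = 14 → [2, 6, 14, 8, 1]
k=3: nums[3] = 8+14 = 22 → [2, 6, 14, 22, 1]
k=4: nums[4] = 1+22 = 23 → [2, 6, 14, 22, 23]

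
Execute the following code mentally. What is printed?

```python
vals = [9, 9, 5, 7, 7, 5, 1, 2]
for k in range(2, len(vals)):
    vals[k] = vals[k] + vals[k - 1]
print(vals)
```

k=2: vals[2] = 5+9 = 14 → [9, 9, 14, 7, 7, 5, 1, 2]
k=3: vals[3] = 7+14 = 21 → [9, 9, 14, 21, 7, 5, 1, 2]
k=4: vals[4] = 7+21 = 28 → [9, 9, 14, 21, 28, 5, 1, 2]
k=5: vals[5] = 5+28 = 33 → [9, 9, 14, 21, 28, 33, 1, 2]
k=6: vals[6] = 1+33 = 34 → [9, 9, 14, 21, 28, 33, 34, 2]
k=7: vals[7] = 2+34 = 36 → [9, 9, 14, 21, 28, 33, 34, 36]

[9, 9, 14, 21, 28, 33, 34, 36]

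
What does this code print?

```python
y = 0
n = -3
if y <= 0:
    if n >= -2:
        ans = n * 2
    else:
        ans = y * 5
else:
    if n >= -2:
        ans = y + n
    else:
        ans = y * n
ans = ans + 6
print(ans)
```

6

y=0, n=-3
y <= 0 is True; n >= -2 is False
→ ans = y * 5 = 0
ans = 0+6 = 6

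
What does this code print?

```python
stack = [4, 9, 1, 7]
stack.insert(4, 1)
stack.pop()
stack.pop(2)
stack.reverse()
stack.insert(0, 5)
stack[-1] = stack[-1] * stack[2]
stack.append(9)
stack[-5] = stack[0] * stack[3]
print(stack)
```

[180, 7, 9, 36, 9]

insert 1 at 4 → [4, 9, 1, 7, 1]
pop() removes 1 → [4, 9, 1, 7]
pop(2) removes 1 → [4, 9, 7]
reverse → [7, 9, 4]
insert 5 at 0 → [5, 7, 9, 4]
stack[-1] = stack[-1]*stack[2] = 4*9 = 36 → [5, 7, 9, 36]
append 9 → [5, 7, 9, 36, 9]
stack[-5] = stack[0]*stack[3] = 5*36 = 180 → [180, 7, 9, 36, 9]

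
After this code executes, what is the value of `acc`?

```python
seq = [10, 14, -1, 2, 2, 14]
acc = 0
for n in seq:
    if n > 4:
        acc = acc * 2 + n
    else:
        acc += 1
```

88

n=10: >4, acc = 0*2+10 = 10
n=14: >4, acc = 10*2+14 = 34
n=-1: not >4, acc = 34+1 = 35
n=2: not >4, acc = 35+1 = 36
n=2: not >4, acc = 36+1 = 37
n=14: >4, acc = 37*2+14 = 88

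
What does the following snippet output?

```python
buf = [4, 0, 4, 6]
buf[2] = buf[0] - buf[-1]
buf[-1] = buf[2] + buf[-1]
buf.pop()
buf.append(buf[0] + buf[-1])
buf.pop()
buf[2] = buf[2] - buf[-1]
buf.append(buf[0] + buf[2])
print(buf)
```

[4, 0, 0, 4]

buf[2] = buf[0]-buf[-1] = 4-6 = -2 → [4, 0, -2, 6]
buf[-1] = buf[2]+buf[-1] = (-2)+6 = 4 → [4, 0, -2, 4]
pop() removes 4 → [4, 0, -2]
append buf[0]+buf[-1] = 4+(-2) = 2 → [4, 0, -2, 2]
pop() removes 2 → [4, 0, -2]
buf[2] = buf[2]-buf[-1] = (-2)-(-2) = 0 → [4, 0, 0]
append buf[0]+buf[2] = 4+0 = 4 → [4, 0, 0, 4]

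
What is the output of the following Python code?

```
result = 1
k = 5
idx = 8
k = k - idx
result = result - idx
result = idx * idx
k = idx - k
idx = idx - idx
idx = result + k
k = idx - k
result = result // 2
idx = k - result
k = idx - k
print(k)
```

k = 5-8 = -3
result = 1-8 = -7
result = 8*8 = 64
k = 8-(-3) = 11
idx = 8-8 = 0
idx = 64+11 = 75
k = 75-11 = 64
result = 64//2 = 32
idx = 64-32 = 32
k = 32-64 = -32

-32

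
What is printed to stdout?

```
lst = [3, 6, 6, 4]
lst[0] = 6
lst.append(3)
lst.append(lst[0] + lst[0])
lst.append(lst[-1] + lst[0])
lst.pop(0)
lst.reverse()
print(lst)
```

lst[0] = 6 → [6, 6, 6, 4]
append 3 → [6, 6, 6, 4, 3]
append lst[0]+lst[0] = 6+6 = 12 → [6, 6, 6, 4, 3, 12]
append lst[-1]+lst[0] = 12+6 = 18 → [6, 6, 6, 4, 3, 12, 18]
pop(0) removes 6 → [6, 6, 4, 3, 12, 18]
reverse → [18, 12, 3, 4, 6, 6]

[18, 12, 3, 4, 6, 6]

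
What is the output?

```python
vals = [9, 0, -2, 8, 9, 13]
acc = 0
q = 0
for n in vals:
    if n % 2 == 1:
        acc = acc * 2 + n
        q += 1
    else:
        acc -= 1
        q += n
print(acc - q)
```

46

n=9: odd, acc = 0*2+9 = 9; q=1
n=0: not odd, acc = 9-1 = 8; q=1
n=-2: not odd, acc = 8-1 = 7; q=-1
n=8: not odd, acc = 7-1 = 6; q=7
n=9: odd, acc = 6*2+9 = 21; q=8
n=13: odd, acc = 21*2+13 = 55; q=9
acc-q = 55-9 = 46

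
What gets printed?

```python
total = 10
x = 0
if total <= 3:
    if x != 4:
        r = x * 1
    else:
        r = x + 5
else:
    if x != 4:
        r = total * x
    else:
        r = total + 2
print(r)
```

0

total=10, x=0
total <= 3 is False; x != 4 is True
→ r = total * x = 0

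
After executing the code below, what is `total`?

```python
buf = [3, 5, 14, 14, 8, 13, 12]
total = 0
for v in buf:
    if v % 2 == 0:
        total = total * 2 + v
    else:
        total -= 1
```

v=3: not even, total = 0-1 = -1
v=5: not even, total = (-1)-1 = -2
v=14: even, total = (-2)*2+14 = 10
v=14: even, total = 10*2+14 = 34
v=8: even, total = 34*2+8 = 76
v=13: not even, total = 76-1 = 75
v=12: even, total = 75*2+12 = 162

162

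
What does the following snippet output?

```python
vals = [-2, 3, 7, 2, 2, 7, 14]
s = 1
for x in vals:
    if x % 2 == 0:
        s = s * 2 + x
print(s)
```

x=-2: even, s = 1*2+(-2) = 0
x=3: not even
x=7: not even
x=2: even, s = 0*2+2 = 2
x=2: even, s = 2*2+2 = 6
x=7: not even
x=14: even, s = 6*2+14 = 26

26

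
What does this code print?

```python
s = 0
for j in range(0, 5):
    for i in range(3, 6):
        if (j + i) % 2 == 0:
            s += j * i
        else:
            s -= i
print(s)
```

24

j=0,i=3: odd sum, s = 0-3 = -3
j=0,i=4: even sum, s = (-3)+0 = -3
j=0,i=5: odd sum, s = (-3)-5 = -8
j=1,i=3: even sum, s = (-8)+3 = -5
j=1,i=4: odd sum, s = (-5)-4 = -9
j=1,i=5: even sum, s = (-9)+5 = -4
j=2,i=3: odd sum, s = (-4)-3 = -7
j=2,i=4: even sum, s = (-7)+8 = 1
j=2,i=5: odd sum, s = 1-5 = -4
j=3,i=3: even sum, s = (-4)+9 = 5
j=3,i=4: odd sum, s = 5-4 = 1
j=3,i=5: even sum, s = 1+15 = 16
j=4,i=3: odd sum, s = 16-3 = 13
j=4,i=4: even sum, s = 13+16 = 29
j=4,i=5: odd sum, s = 29-5 = 24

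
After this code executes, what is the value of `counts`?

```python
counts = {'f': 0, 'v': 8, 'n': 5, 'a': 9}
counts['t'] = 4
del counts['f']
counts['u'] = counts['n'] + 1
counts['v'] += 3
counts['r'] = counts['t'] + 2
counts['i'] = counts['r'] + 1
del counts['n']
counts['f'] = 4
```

{'v': 11, 'a': 9, 't': 4, 'u': 6, 'r': 6, 'i': 7, 'f': 4}

counts['t'] = 4 → {'f': 0, 'v': 8, 'n': 5, 'a': 9, 't': 4}
del 'f' → {'v': 8, 'n': 5, 'a': 9, 't': 4}
counts['u'] = counts['n']+1 = 6 → {'v': 8, 'n': 5, 'a': 9, 't': 4, 'u': 6}
counts['v'] = 8+3 = 11 → {'v': 11, 'n': 5, 'a': 9, 't': 4, 'u': 6}
counts['r'] = counts['t']+2 = 6 → {'v': 11, 'n': 5, 'a': 9, 't': 4, 'u': 6, 'r': 6}
counts['i'] = counts['r']+1 = 7 → {'v': 11, 'n': 5, 'a': 9, 't': 4, 'u': 6, 'r': 6, 'i': 7}
del 'n' → {'v': 11, 'a': 9, 't': 4, 'u': 6, 'r': 6, 'i': 7}
counts['f'] = 4 → {'v': 11, 'a': 9, 't': 4, 'u': 6, 'r': 6, 'i': 7, 'f': 4}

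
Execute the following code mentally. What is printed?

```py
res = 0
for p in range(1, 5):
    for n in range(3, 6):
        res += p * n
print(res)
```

p=1,n=3: res = 0+3 = 3
p=1,n=4: res = 3+4 = 7
p=1,n=5: res = 7+5 = 12
p=2,n=3: res = 12+6 = 18
p=2,n=4: res = 18+8 = 26
p=2,n=5: res = 26+10 = 36
p=3,n=3: res = 36+9 = 45
p=3,n=4: res = 45+12 = 57
p=3,n=5: res = 57+15 = 72
p=4,n=3: res = 72+12 = 84
p=4,n=4: res = 84+16 = 100
p=4,n=5: res = 100+20 = 120

120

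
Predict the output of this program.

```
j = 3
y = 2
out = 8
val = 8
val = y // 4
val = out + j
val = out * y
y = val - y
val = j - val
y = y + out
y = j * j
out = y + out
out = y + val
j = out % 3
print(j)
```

2

val = 2//4 = 0
val = 8+3 = 11
val = 8*2 = 16
y = 16-2 = 14
val = 3-16 = -13
y = 14+8 = 22
y = 3*3 = 9
out = 9+8 = 17
out = 9+(-13) = -4
j = (-4)%3 = 2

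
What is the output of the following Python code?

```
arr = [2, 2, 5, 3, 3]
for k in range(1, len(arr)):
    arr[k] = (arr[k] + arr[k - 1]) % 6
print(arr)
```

[2, 4, 3, 0, 3]

k=1: arr[1] = (2+2)%6 = 4 → [2, 4, 5, 3, 3]
k=2: arr[2] = (5+4)%6 = 3 → [2, 4, 3, 3, 3]
k=3: arr[3] = (3+3)%6 = 0 → [2, 4, 3, 0, 3]
k=4: arr[4] = (3+0)%6 = 3 → [2, 4, 3, 0, 3]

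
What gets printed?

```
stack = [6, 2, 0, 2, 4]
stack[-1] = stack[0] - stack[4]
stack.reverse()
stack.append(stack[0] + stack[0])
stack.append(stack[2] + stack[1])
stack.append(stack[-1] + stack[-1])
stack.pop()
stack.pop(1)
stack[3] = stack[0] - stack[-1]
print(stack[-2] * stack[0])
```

stack[-1] = stack[0]-stack[4] = 6-4 = 2 → [6, 2, 0, 2, 2]
reverse → [2, 2, 0, 2, 6]
append stack[0]+stack[0] = 2+2 = 4 → [2, 2, 0, 2, 6, 4]
append stack[2]+stack[1] = 0+2 = 2 → [2, 2, 0, 2, 6, 4, 2]
append stack[-1]+stack[-1] = 2+2 = 4 → [2, 2, 0, 2, 6, 4, 2, 4]
pop() removes 4 → [2, 2, 0, 2, 6, 4, 2]
pop(1) removes 2 → [2, 0, 2, 6, 4, 2]
stack[3] = stack[0]-stack[-1] = 2-2 = 0 → [2, 0, 2, 0, 4, 2]
stack[-2]*stack[0] = 4*2 = 8

8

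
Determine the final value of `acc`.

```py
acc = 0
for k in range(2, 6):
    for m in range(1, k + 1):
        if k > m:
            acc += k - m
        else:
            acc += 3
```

32

k=2,m=1: 2>1, acc = 0+1 = 1
k=2,m=2: not 2>2, acc = 1+3 = 4
k=3,m=1: 3>1, acc = 4+2 = 6
k=3,m=2: 3>2, acc = 6+1 = 7
k=3,m=3: not 3>3, acc = 7+3 = 10
k=4,m=1: 4>1, acc = 10+3 = 13
k=4,m=2: 4>2, acc = 13+2 = 15
k=4,m=3: 4>3, acc = 15+1 = 16
k=4,m=4: not 4>4, acc = 16+3 = 19
k=5,m=1: 5>1, acc = 19+4 = 23
k=5,m=2: 5>2, acc = 23+3 = 26
k=5,m=3: 5>3, acc = 26+2 = 28
k=5,m=4: 5>4, acc = 28+1 = 29
k=5,m=5: not 5>5, acc = 29+3 = 32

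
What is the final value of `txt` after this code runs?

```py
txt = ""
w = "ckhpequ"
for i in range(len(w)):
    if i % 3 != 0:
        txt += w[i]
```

'kheq'

i=0: skip
i=1: add 'k' → 'k'
i=2: add 'h' → 'kh'
i=3: skip
i=4: add 'e' → 'khe'
i=5: add 'q' → 'kheq'
i=6: skip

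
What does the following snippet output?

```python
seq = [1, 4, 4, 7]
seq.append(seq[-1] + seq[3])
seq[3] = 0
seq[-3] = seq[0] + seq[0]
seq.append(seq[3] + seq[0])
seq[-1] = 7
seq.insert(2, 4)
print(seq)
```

[1, 4, 4, 2, 0, 14, 7]

append seq[-1]+seq[3] = 7+7 = 14 → [1, 4, 4, 7, 14]
seq[3] = 0 → [1, 4, 4, 0, 14]
seq[-3] = seq[0]+seq[0] = 1+1 = 2 → [1, 4, 2, 0, 14]
append seq[3]+seq[0] = 0+1 = 1 → [1, 4, 2, 0, 14, 1]
seq[-1] = 7 → [1, 4, 2, 0, 14, 7]
insert 4 at 2 → [1, 4, 4, 2, 0, 14, 7]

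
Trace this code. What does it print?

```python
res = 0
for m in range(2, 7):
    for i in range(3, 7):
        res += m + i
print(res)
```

170

m=2,i=3: res = 0+5 = 5
m=2,i=4: res = 5+6 = 11
m=2,i=5: res = 11+7 = 18
m=2,i=6: res = 18+8 = 26
m=3,i=3: res = 26+6 = 32
m=3,i=4: res = 32+7 = 39
m=3,i=5: res = 39+8 = 47
m=3,i=6: res = 47+9 = 56
m=4,i=3: res = 56+7 = 63
m=4,i=4: res = 63+8 = 71
m=4,i=5: res = 71+9 = 80
m=4,i=6: res = 80+10 = 90
m=5,i=3: res = 90+8 = 98
m=5,i=4: res = 98+9 = 107
m=5,i=5: res = 107+10 = 117
m=5,i=6: res = 117+11 = 128
m=6,i=3: res = 128+9 = 137
m=6,i=4: res = 137+10 = 147
m=6,i=5: res = 147+11 = 158
m=6,i=6: res = 158+12 = 170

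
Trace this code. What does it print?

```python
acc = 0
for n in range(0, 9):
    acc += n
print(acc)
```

36

n=0: acc = 0+0 = 0
n=1: acc = 0+1 = 1
n=2: acc = 1+2 = 3
n=3: acc = 3+3 = 6
n=4: acc = 6+4 = 10
n=5: acc = 10+5 = 15
n=6: acc = 15+6 = 21
n=7: acc = 21+7 = 28
n=8: acc = 28+8 = 36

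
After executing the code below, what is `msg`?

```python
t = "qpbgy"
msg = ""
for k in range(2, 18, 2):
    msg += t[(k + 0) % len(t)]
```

k=2: add t[2]='b' → 'b'
k=4: add t[4]='y' → 'by'
k=6: add t[1]='p' → 'byp'
k=8: add t[3]='g' → 'bypg'
k=10: add t[0]='q' → 'bypgq'
k=12: add t[2]='b' → 'bypgqb'
k=14: add t[4]='y' → 'bypgqby'
k=16: add t[1]='p' → 'bypgqbyp'

'bypgqbyp'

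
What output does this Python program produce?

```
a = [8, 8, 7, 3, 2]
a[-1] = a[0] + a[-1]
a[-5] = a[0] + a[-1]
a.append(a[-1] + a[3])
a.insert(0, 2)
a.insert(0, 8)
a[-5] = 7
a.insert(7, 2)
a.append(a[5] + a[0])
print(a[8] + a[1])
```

15

a[-1] = a[0]+a[-1] = 8+2 = 10 → [8, 8, 7, 3, 10]
a[-5] = a[0]+a[-1] = 8+10 = 18 → [18, 8, 7, 3, 10]
append a[-1]+a[3] = 10+3 = 13 → [18, 8, 7, 3, 10, 13]
insert 2 at 0 → [2, 18, 8, 7, 3, 10, 13]
insert 8 at 0 → [8, 2, 18, 8, 7, 3, 10, 13]
a[-5] = 7 → [8, 2, 18, 7, 7, 3, 10, 13]
insert 2 at 7 → [8, 2, 18, 7, 7, 3, 10, 2, 13]
append a[5]+a[0] = 3+8 = 11 → [8, 2, 18, 7, 7, 3, 10, 2, 13, 11]
a[8]+a[1] = 13+2 = 15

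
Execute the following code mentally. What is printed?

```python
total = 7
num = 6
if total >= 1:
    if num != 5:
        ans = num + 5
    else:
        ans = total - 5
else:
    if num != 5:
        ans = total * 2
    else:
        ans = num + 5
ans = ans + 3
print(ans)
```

total=7, num=6
total >= 1 is True; num != 5 is True
→ ans = num + 5 = 11
ans = 11+3 = 14

14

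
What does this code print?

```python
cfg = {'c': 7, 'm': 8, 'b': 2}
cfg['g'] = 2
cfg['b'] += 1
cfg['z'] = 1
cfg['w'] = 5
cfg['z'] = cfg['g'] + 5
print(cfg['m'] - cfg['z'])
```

1

cfg['g'] = 2 → {'c': 7, 'm': 8, 'b': 2, 'g': 2}
cfg['b'] = 2+1 = 3 → {'c': 7, 'm': 8, 'b': 3, 'g': 2}
cfg['z'] = 1 → {'c': 7, 'm': 8, 'b': 3, 'g': 2, 'z': 1}
cfg['w'] = 5 → {'c': 7, 'm': 8, 'b': 3, 'g': 2, 'z': 1, 'w': 5}
cfg['z'] = cfg['g']+5 = 7 → {'c': 7, 'm': 8, 'b': 3, 'g': 2, 'z': 7, 'w': 5}
cfg['m']-cfg['z'] = 8-7 = 1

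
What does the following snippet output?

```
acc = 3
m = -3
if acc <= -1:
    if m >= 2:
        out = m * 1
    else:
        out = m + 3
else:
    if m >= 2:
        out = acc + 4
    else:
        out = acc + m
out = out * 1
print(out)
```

acc=3, m=-3
acc <= -1 is False; m >= 2 is False
→ out = acc + m = 0
out = 0*1 = 0

0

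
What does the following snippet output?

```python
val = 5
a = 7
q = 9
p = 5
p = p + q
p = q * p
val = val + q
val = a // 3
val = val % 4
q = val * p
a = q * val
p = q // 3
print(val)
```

2

p = 5+9 = 14
p = 9*14 = 126
val = 5+9 = 14
val = 7//3 = 2
val = 2%4 = 2
q = 2*126 = 252
a = 252*2 = 504
p = 252//3 = 84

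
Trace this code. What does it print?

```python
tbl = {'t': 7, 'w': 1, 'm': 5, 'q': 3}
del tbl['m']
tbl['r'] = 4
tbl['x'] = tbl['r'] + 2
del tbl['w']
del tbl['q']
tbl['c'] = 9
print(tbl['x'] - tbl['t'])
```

-1

del 'm' → {'t': 7, 'w': 1, 'q': 3}
tbl['r'] = 4 → {'t': 7, 'w': 1, 'q': 3, 'r': 4}
tbl['x'] = tbl['r']+2 = 6 → {'t': 7, 'w': 1, 'q': 3, 'r': 4, 'x': 6}
del 'w' → {'t': 7, 'q': 3, 'r': 4, 'x': 6}
del 'q' → {'t': 7, 'r': 4, 'x': 6}
tbl['c'] = 9 → {'t': 7, 'r': 4, 'x': 6, 'c': 9}
tbl['x']-tbl['t'] = 6-7 = -1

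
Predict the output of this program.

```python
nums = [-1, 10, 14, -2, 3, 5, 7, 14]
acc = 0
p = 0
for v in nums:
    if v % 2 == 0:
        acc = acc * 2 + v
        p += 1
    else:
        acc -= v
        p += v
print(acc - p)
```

v=-1: not even, acc = 0-(-1) = 1; p=-1
v=10: even, acc = 1*2+10 = 12; p=0
v=14: even, acc = 12*2+14 = 38; p=1
v=-2: even, acc = 38*2+(-2) = 74; p=2
v=3: not even, acc = 74-3 = 71; p=5
v=5: not even, acc = 71-5 = 66; p=10
v=7: not even, acc = 66-7 = 59; p=17
v=14: even, acc = 59*2+14 = 132; p=18
acc-p = 132-18 = 114

114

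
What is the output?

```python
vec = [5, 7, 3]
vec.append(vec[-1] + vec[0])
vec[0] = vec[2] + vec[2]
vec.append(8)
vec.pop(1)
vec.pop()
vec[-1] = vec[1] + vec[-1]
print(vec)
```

[6, 3, 11]

append vec[-1]+vec[0] = 3+5 = 8 → [5, 7, 3, 8]
vec[0] = vec[2]+vec[2] = 3+3 = 6 → [6, 7, 3, 8]
append 8 → [6, 7, 3, 8, 8]
pop(1) removes 7 → [6, 3, 8, 8]
pop() removes 8 → [6, 3, 8]
vec[-1] = vec[1]+vec[-1] = 3+8 = 11 → [6, 3, 11]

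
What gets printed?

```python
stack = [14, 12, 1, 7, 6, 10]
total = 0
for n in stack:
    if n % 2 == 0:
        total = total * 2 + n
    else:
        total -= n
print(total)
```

150

n=14: even, total = 0*2+14 = 14
n=12: even, total = 14*2+12 = 40
n=1: not even, total = 40-1 = 39
n=7: not even, total = 39-7 = 32
n=6: even, total = 32*2+6 = 70
n=10: even, total = 70*2+10 = 150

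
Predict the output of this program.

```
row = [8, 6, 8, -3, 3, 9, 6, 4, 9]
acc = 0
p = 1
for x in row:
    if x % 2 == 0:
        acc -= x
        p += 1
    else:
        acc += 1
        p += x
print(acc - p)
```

x=8: even, acc = 0-8 = -8; p=2
x=6: even, acc = (-8)-6 = -14; p=3
x=8: even, acc = (-14)-8 = -22; p=4
x=-3: not even, acc = (-22)+1 = -21; p=1
x=3: not even, acc = (-21)+1 = -20; p=4
x=9: not even, acc = (-20)+1 = -19; p=13
x=6: even, acc = (-19)-6 = -25; p=14
x=4: even, acc = (-25)-4 = -29; p=15
x=9: not even, acc = (-29)+1 = -28; p=24
acc-p = (-28)-24 = -52

-52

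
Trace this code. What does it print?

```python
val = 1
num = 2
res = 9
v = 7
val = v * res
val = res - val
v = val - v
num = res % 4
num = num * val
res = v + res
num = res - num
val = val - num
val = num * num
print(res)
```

val = 7*9 = 63
val = 9-63 = -54
v = (-54)-7 = -61
num = 9%4 = 1
num = 1*(-54) = -54
res = (-61)+9 = -52
num = (-52)-(-54) = 2
val = (-54)-2 = -56
val = 2*2 = 4

-52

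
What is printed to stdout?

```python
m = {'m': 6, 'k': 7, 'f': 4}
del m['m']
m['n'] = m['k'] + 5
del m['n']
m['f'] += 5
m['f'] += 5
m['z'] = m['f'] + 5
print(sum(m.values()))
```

40

del 'm' → {'k': 7, 'f': 4}
m['n'] = m['k']+5 = 12 → {'k': 7, 'f': 4, 'n': 12}
del 'n' → {'k': 7, 'f': 4}
m['f'] = 4+5 = 9 → {'k': 7, 'f': 9}
m['f'] = 9+5 = 14 → {'k': 7, 'f': 14}
m['z'] = m['f']+5 = 19 → {'k': 7, 'f': 14, 'z': 19}
sum of values = 40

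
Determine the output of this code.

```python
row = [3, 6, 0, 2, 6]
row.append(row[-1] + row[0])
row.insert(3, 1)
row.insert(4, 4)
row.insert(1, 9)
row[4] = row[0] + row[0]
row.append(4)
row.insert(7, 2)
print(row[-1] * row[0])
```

append row[-1]+row[0] = 6+3 = 9 → [3, 6, 0, 2, 6, 9]
insert 1 at 3 → [3, 6, 0, 1, 2, 6, 9]
insert 4 at 4 → [3, 6, 0, 1, 4, 2, 6, 9]
insert 9 at 1 → [3, 9, 6, 0, 1, 4, 2, 6, 9]
row[4] = row[0]+row[0] = 3+3 = 6 → [3, 9, 6, 0, 6, 4, 2, 6, 9]
append 4 → [3, 9, 6, 0, 6, 4, 2, 6, 9, 4]
insert 2 at 7 → [3, 9, 6, 0, 6, 4, 2, 2, 6, 9, 4]
row[-1]*row[0] = 4*3 = 12

12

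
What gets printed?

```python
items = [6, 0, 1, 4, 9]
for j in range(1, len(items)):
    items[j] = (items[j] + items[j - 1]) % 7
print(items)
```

j=1: items[1] = (0+6)%7 = 6 → [6, 6, 1, 4, 9]
j=2: items[2] = (1+6)%7 = 0 → [6, 6, 0, 4, 9]
j=3: items[3] = (4+0)%7 = 4 → [6, 6, 0, 4, 9]
j=4: items[4] = (9+4)%7 = 6 → [6, 6, 0, 4, 6]

[6, 6, 0, 4, 6]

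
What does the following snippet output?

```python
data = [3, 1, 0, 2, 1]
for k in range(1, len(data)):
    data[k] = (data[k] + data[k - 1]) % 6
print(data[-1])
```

k=1: data[1] = (1+3)%6 = 4 → [3, 4, 0, 2, 1]
k=2: data[2] = (0+4)%6 = 4 → [3, 4, 4, 2, 1]
k=3: data[3] = (2+4)%6 = 0 → [3, 4, 4, 0, 1]
k=4: data[4] = (1+0)%6 = 1 → [3, 4, 4, 0, 1]

1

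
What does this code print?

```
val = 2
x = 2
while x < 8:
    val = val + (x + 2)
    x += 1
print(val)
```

x=2: val = 2+4 = 6
x=3: val = 6+5 = 11
x=4: val = 11+6 = 17
x=5: val = 17+7 = 24
x=6: val = 24+8 = 32
x=7: val = 32+9 = 41

41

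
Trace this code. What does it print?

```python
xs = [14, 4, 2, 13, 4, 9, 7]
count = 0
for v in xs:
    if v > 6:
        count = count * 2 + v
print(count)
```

v=14: >6, count = 0*2+14 = 14
v=4: not >6
v=2: not >6
v=13: >6, count = 14*2+13 = 41
v=4: not >6
v=9: >6, count = 41*2+9 = 91
v=7: >6, count = 91*2+7 = 189

189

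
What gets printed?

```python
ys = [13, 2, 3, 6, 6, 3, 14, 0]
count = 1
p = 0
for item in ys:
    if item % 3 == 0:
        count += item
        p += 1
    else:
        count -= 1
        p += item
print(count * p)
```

item=13: not %3==0, count = 1-1 = 0; p=13
item=2: not %3==0, count = 0-1 = -1; p=15
item=3: %3==0, count = (-1)+3 = 2; p=16
item=6: %3==0, count = 2+6 = 8; p=17
item=6: %3==0, count = 8+6 = 14; p=18
item=3: %3==0, count = 14+3 = 17; p=19
item=14: not %3==0, count = 17-1 = 16; p=33
item=0: %3==0, count = 16+0 = 16; p=34
count*p = 16*34 = 544

544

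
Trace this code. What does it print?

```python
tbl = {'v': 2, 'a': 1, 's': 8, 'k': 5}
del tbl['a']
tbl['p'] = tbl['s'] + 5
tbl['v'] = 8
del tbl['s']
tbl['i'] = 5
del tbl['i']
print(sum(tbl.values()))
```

26

del 'a' → {'v': 2, 's': 8, 'k': 5}
tbl['p'] = tbl['s']+5 = 13 → {'v': 2, 's': 8, 'k': 5, 'p': 13}
tbl['v'] = 8 → {'v': 8, 's': 8, 'k': 5, 'p': 13}
del 's' → {'v': 8, 'k': 5, 'p': 13}
tbl['i'] = 5 → {'v': 8, 'k': 5, 'p': 13, 'i': 5}
del 'i' → {'v': 8, 'k': 5, 'p': 13}
sum of values = 26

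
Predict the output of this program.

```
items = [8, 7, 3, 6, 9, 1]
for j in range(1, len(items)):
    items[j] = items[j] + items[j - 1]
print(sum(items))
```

132

j=1: items[1] = 7+8 = 15 → [8, 15, 3, 6, 9, 1]
j=2: items[2] = 3+15 = 18 → [8, 15, 18, 6, 9, 1]
j=3: items[3] = 6+18 = 24 → [8, 15, 18, 24, 9, 1]
j=4: items[4] = 9+24 = 33 → [8, 15, 18, 24, 33, 1]
j=5: items[5] = 1+33 = 34 → [8, 15, 18, 24, 33, 34]
sum = 132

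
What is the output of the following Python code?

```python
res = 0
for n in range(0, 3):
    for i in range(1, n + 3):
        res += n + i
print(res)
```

30

n=0,i=1: res = 0+1 = 1
n=0,i=2: res = 1+2 = 3
n=1,i=1: res = 3+2 = 5
n=1,i=2: res = 5+3 = 8
n=1,i=3: res = 8+4 = 12
n=2,i=1: res = 12+3 = 15
n=2,i=2: res = 15+4 = 19
n=2,i=3: res = 19+5 = 24
n=2,i=4: res = 24+6 = 30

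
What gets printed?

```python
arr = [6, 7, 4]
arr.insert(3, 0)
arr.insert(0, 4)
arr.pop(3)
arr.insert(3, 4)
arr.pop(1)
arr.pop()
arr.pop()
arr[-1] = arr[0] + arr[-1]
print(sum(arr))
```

15

insert 0 at 3 → [6, 7, 4, 0]
insert 4 at 0 → [4, 6, 7, 4, 0]
pop(3) removes 4 → [4, 6, 7, 0]
insert 4 at 3 → [4, 6, 7, 4, 0]
pop(1) removes 6 → [4, 7, 4, 0]
pop() removes 0 → [4, 7, 4]
pop() removes 4 → [4, 7]
arr[-1] = arr[0]+arr[-1] = 4+7 = 11 → [4, 11]
sum = 15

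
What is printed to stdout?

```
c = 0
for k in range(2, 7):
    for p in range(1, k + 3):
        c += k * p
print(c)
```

505

k=2,p=1: c = 0+2 = 2
k=2,p=2: c = 2+4 = 6
k=2,p=3: c = 6+6 = 12
k=2,p=4: c = 12+8 = 20
k=3,p=1: c = 20+3 = 23
k=3,p=2: c = 23+6 = 29
k=3,p=3: c = 29+9 = 38
k=3,p=4: c = 38+12 = 50
k=3,p=5: c = 50+15 = 65
k=4,p=1: c = 65+4 = 69
k=4,p=2: c = 69+8 = 77
k=4,p=3: c = 77+12 = 89
k=4,p=4: c = 89+16 = 105
k=4,p=5: c = 105+20 = 125
k=4,p=6: c = 125+24 = 149
k=5,p=1: c = 149+5 = 154
k=5,p=2: c = 154+10 = 164
k=5,p=3: c = 164+15 = 179
k=5,p=4: c = 179+20 = 199
k=5,p=5: c = 199+25 = 224
k=5,p=6: c = 224+30 = 254
k=5,p=7: c = 254+35 = 289
k=6,p=1: c = 289+6 = 295
k=6,p=2: c = 295+12 = 307
k=6,p=3: c = 307+18 = 325
k=6,p=4: c = 325+24 = 349
k=6,p=5: c = 349+30 = 379
k=6,p=6: c = 379+36 = 415
k=6,p=7: c = 415+42 = 457
k=6,p=8: c = 457+48 = 505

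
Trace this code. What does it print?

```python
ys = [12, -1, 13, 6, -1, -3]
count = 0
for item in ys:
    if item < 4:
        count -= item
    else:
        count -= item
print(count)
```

item=12: not <4, count = 0-12 = -12
item=-1: <4, count = (-12)-(-1) = -11
item=13: not <4, count = (-11)-13 = -24
item=6: not <4, count = (-24)-6 = -30
item=-1: <4, count = (-30)-(-1) = -29
item=-3: <4, count = (-29)-(-3) = -26

-26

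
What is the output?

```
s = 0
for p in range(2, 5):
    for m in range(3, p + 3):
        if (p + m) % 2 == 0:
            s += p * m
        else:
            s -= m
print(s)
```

p=2,m=3: odd sum, s = 0-3 = -3
p=2,m=4: even sum, s = (-3)+8 = 5
p=3,m=3: even sum, s = 5+9 = 14
p=3,m=4: odd sum, s = 14-4 = 10
p=3,m=5: even sum, s = 10+15 = 25
p=4,m=3: odd sum, s = 25-3 = 22
p=4,m=4: even sum, s = 22+16 = 38
p=4,m=5: odd sum, s = 38-5 = 33
p=4,m=6: even sum, s = 33+24 = 57

57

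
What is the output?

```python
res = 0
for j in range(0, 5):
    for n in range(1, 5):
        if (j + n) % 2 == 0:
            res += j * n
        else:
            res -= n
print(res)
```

j=0,n=1: odd sum, res = 0-1 = -1
j=0,n=2: even sum, res = (-1)+0 = -1
j=0,n=3: odd sum, res = (-1)-3 = -4
j=0,n=4: even sum, res = (-4)+0 = -4
j=1,n=1: even sum, res = (-4)+1 = -3
j=1,n=2: odd sum, res = (-3)-2 = -5
j=1,n=3: even sum, res = (-5)+3 = -2
j=1,n=4: odd sum, res = (-2)-4 = -6
j=2,n=1: odd sum, res = (-6)-1 = -7
j=2,n=2: even sum, res = (-7)+4 = -3
j=2,n=3: odd sum, res = (-3)-3 = -6
j=2,n=4: even sum, res = (-6)+8 = 2
j=3,n=1: even sum, res = 2+3 = 5
j=3,n=2: odd sum, res = 5-2 = 3
j=3,n=3: even sum, res = 3+9 = 12
j=3,n=4: odd sum, res = 12-4 = 8
j=4,n=1: odd sum, res = 8-1 = 7
j=4,n=2: even sum, res = 7+8 = 15
j=4,n=3: odd sum, res = 15-3 = 12
j=4,n=4: even sum, res = 12+16 = 28

28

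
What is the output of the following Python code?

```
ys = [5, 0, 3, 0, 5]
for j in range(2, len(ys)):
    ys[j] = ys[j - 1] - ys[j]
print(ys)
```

[5, 0, -3, -3, -8]

j=2: ys[2] = 0-3 = -3 → [5, 0, -3, 0, 5]
j=3: ys[3] = (-3)-0 = -3 → [5, 0, -3, -3, 5]
j=4: ys[4] = (-3)-5 = -8 → [5, 0, -3, -3, -8]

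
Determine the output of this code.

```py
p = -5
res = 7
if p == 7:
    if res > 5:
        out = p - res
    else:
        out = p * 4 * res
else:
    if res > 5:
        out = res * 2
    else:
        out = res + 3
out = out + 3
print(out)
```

17

p=-5, res=7
p == 7 is False; res > 5 is True
→ out = res * 2 = 14
out = 14+3 = 17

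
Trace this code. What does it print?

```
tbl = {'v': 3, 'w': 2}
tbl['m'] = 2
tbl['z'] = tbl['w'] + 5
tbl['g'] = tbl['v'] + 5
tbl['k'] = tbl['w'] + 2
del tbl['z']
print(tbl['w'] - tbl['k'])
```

-2

tbl['m'] = 2 → {'v': 3, 'w': 2, 'm': 2}
tbl['z'] = tbl['w']+5 = 7 → {'v': 3, 'w': 2, 'm': 2, 'z': 7}
tbl['g'] = tbl['v']+5 = 8 → {'v': 3, 'w': 2, 'm': 2, 'z': 7, 'g': 8}
tbl['k'] = tbl['w']+2 = 4 → {'v': 3, 'w': 2, 'm': 2, 'z': 7, 'g': 8, 'k': 4}
del 'z' → {'v': 3, 'w': 2, 'm': 2, 'g': 8, 'k': 4}
tbl['w']-tbl['k'] = 2-4 = -2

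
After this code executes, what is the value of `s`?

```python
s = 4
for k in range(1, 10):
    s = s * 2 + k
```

k=1: s = 4*2+1 = 9
k=2: s = 9*2+2 = 20
k=3: s = 20*2+3 = 43
k=4: s = 43*2+4 = 90
k=5: s = 90*2+5 = 185
k=6: s = 185*2+6 = 376
k=7: s = 376*2+7 = 759
k=8: s = 759*2+8 = 1526
k=9: s = 1526*2+9 = 3061

3061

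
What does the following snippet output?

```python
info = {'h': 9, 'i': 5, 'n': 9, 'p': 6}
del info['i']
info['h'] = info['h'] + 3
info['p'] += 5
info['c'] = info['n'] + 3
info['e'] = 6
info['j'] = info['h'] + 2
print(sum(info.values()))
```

del 'i' → {'h': 9, 'n': 9, 'p': 6}
info['h'] = info['h']+3 = 12 → {'h': 12, 'n': 9, 'p': 6}
info['p'] = 6+5 = 11 → {'h': 12, 'n': 9, 'p': 11}
info['c'] = info['n']+3 = 12 → {'h': 12, 'n': 9, 'p': 11, 'c': 12}
info['e'] = 6 → {'h': 12, 'n': 9, 'p': 11, 'c': 12, 'e': 6}
info['j'] = info['h']+2 = 14 → {'h': 12, 'n': 9, 'p': 11, 'c': 12, 'e': 6, 'j': 14}
sum of values = 64

64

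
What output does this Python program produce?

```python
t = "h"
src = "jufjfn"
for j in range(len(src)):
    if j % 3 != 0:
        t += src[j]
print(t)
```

j=0: skip
j=1: add 'u' → 'hu'
j=2: add 'f' → 'huf'
j=3: skip
j=4: add 'f' → 'huff'
j=5: add 'n' → 'huffn'

huffn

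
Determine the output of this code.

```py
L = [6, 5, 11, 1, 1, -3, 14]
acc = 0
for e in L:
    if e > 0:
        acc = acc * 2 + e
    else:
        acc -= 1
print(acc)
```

378

e=6: >0, acc = 0*2+6 = 6
e=5: >0, acc = 6*2+5 = 17
e=11: >0, acc = 17*2+11 = 45
e=1: >0, acc = 45*2+1 = 91
e=1: >0, acc = 91*2+1 = 183
e=-3: not >0, acc = 183-1 = 182
e=14: >0, acc = 182*2+14 = 378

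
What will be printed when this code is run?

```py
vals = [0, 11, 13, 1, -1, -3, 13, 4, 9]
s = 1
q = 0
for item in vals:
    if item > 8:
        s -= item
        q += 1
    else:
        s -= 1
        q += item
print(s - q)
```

item=0: not >8, s = 1-1 = 0; q=0
item=11: >8, s = 0-11 = -11; q=1
item=13: >8, s = (-11)-13 = -24; q=2
item=1: not >8, s = (-24)-1 = -25; q=3
item=-1: not >8, s = (-25)-1 = -26; q=2
item=-3: not >8, s = (-26)-1 = -27; q=-1
item=13: >8, s = (-27)-13 = -40; q=0
item=4: not >8, s = (-40)-1 = -41; q=4
item=9: >8, s = (-41)-9 = -50; q=5
s-q = (-50)-5 = -55

-55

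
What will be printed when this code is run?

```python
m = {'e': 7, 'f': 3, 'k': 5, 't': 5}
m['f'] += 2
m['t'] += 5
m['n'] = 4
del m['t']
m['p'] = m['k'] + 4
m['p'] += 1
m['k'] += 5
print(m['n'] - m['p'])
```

m['f'] = 3+2 = 5 → {'e': 7, 'f': 5, 'k': 5, 't': 5}
m['t'] = 5+5 = 10 → {'e': 7, 'f': 5, 'k': 5, 't': 10}
m['n'] = 4 → {'e': 7, 'f': 5, 'k': 5, 't': 10, 'n': 4}
del 't' → {'e': 7, 'f': 5, 'k': 5, 'n': 4}
m['p'] = m['k']+4 = 9 → {'e': 7, 'f': 5, 'k': 5, 'n': 4, 'p': 9}
m['p'] = 9+1 = 10 → {'e': 7, 'f': 5, 'k': 5, 'n': 4, 'p': 10}
m['k'] = 5+5 = 10 → {'e': 7, 'f': 5, 'k': 10, 'n': 4, 'p': 10}
m['n']-m['p'] = 4-10 = -6

-6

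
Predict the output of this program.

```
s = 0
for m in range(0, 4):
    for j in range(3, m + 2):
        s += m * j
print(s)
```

m=2,j=3: s = 0+6 = 6
m=3,j=3: s = 6+9 = 15
m=3,j=4: s = 15+12 = 27

27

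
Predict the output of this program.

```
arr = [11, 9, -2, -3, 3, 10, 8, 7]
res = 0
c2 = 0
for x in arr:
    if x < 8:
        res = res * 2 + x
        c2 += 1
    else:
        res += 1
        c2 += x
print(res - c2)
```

-21

x=11: not <8, res = 0+1 = 1; c2=11
x=9: not <8, res = 1+1 = 2; c2=20
x=-2: <8, res = 2*2+(-2) = 2; c2=21
x=-3: <8, res = 2*2+(-3) = 1; c2=22
x=3: <8, res = 1*2+3 = 5; c2=23
x=10: not <8, res = 5+1 = 6; c2=33
x=8: not <8, res = 6+1 = 7; c2=41
x=7: <8, res = 7*2+7 = 21; c2=42
res-c2 = 21-42 = -21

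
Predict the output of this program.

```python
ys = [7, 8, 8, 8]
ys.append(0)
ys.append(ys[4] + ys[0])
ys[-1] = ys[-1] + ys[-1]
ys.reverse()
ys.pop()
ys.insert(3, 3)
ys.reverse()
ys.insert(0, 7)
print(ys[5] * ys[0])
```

0

append 0 → [7, 8, 8, 8, 0]
append ys[4]+ys[0] = 0+7 = 7 → [7, 8, 8, 8, 0, 7]
ys[-1] = ys[-1]+ys[-1] = 7+7 = 14 → [7, 8, 8, 8, 0, 14]
reverse → [14, 0, 8, 8, 8, 7]
pop() removes 7 → [14, 0, 8, 8, 8]
insert 3 at 3 → [14, 0, 8, 3, 8, 8]
reverse → [8, 8, 3, 8, 0, 14]
insert 7 at 0 → [7, 8, 8, 3, 8, 0, 14]
ys[5]*ys[0] = 0*7 = 0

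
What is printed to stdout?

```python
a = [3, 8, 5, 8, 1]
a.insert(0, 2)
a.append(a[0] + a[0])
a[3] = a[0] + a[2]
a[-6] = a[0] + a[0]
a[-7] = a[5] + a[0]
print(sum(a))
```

38

insert 2 at 0 → [2, 3, 8, 5, 8, 1]
append a[0]+a[0] = 2+2 = 4 → [2, 3, 8, 5, 8, 1, 4]
a[3] = a[0]+a[2] = 2+8 = 10 → [2, 3, 8, 10, 8, 1, 4]
a[-6] = a[0]+a[0] = 2+2 = 4 → [2, 4, 8, 10, 8, 1, 4]
a[-7] = a[5]+a[0] = 1+2 = 3 → [3, 4, 8, 10, 8, 1, 4]
sum = 38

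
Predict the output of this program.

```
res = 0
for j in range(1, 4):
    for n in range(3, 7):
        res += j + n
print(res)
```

j=1,n=3: res = 0+4 = 4
j=1,n=4: res = 4+5 = 9
j=1,n=5: res = 9+6 = 15
j=1,n=6: res = 15+7 = 22
j=2,n=3: res = 22+5 = 27
j=2,n=4: res = 27+6 = 33
j=2,n=5: res = 33+7 = 40
j=2,n=6: res = 40+8 = 48
j=3,n=3: res = 48+6 = 54
j=3,n=4: res = 54+7 = 61
j=3,n=5: res = 61+8 = 69
j=3,n=6: res = 69+9 = 78

78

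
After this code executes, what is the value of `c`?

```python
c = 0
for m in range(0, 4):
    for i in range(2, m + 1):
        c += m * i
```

m=2,i=2: c = 0+4 = 4
m=3,i=2: c = 4+6 = 10
m=3,i=3: c = 10+9 = 19

19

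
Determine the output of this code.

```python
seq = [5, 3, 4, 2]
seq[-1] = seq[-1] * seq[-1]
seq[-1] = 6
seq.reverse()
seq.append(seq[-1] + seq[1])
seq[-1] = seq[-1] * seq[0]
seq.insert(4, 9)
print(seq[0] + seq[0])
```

seq[-1] = seq[-1]*seq[-1] = 2*2 = 4 → [5, 3, 4, 4]
seq[-1] = 6 → [5, 3, 4, 6]
reverse → [6, 4, 3, 5]
append seq[-1]+seq[1] = 5+4 = 9 → [6, 4, 3, 5, 9]
seq[-1] = seq[-1]*seq[0] = 9*6 = 54 → [6, 4, 3, 5, 54]
insert 9 at 4 → [6, 4, 3, 5, 9, 54]
seq[0]+seq[0] = 6+6 = 12

12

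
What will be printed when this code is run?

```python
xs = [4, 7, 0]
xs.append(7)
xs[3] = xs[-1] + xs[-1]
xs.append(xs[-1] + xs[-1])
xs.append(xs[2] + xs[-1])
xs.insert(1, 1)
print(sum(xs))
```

append 7 → [4, 7, 0, 7]
xs[3] = xs[-1]+xs[-1] = 7+7 = 14 → [4, 7, 0, 14]
append xs[-1]+xs[-1] = 14+14 = 28 → [4, 7, 0, 14, 28]
append xs[2]+xs[-1] = 0+28 = 28 → [4, 7, 0, 14, 28, 28]
insert 1 at 1 → [4, 1, 7, 0, 14, 28, 28]
sum = 82

82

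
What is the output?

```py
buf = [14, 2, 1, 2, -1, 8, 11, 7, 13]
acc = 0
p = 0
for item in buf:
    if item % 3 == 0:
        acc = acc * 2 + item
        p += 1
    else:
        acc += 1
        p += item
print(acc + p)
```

item=14: not %3==0, acc = 0+1 = 1; p=14
item=2: not %3==0, acc = 1+1 = 2; p=16
item=1: not %3==0, acc = 2+1 = 3; p=17
item=2: not %3==0, acc = 3+1 = 4; p=19
item=-1: not %3==0, acc = 4+1 = 5; p=18
item=8: not %3==0, acc = 5+1 = 6; p=26
item=11: not %3==0, acc = 6+1 = 7; p=37
item=7: not %3==0, acc = 7+1 = 8; p=44
item=13: not %3==0, acc = 8+1 = 9; p=57
acc+p = 9+57 = 66

66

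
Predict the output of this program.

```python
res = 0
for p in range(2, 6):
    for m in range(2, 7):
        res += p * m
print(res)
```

280

p=2,m=2: res = 0+4 = 4
p=2,m=3: res = 4+6 = 10
p=2,m=4: res = 10+8 = 18
p=2,m=5: res = 18+10 = 28
p=2,m=6: res = 28+12 = 40
p=3,m=2: res = 40+6 = 46
p=3,m=3: res = 46+9 = 55
p=3,m=4: res = 55+12 = 67
p=3,m=5: res = 67+15 = 82
p=3,m=6: res = 82+18 = 100
p=4,m=2: res = 100+8 = 108
p=4,m=3: res = 108+12 = 120
p=4,m=4: res = 120+16 = 136
p=4,m=5: res = 136+20 = 156
p=4,m=6: res = 156+24 = 180
p=5,m=2: res = 180+10 = 190
p=5,m=3: res = 190+15 = 205
p=5,m=4: res = 205+20 = 225
p=5,m=5: res = 225+25 = 250
p=5,m=6: res = 250+30 = 280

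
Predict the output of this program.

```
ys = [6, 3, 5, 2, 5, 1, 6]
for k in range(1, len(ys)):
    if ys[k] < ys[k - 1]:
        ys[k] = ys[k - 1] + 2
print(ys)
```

k=1: 3<6, ys[1] = 6+2 = 8 → [6, 8, 5, 2, 5, 1, 6]
k=2: 5<8, ys[2] = 8+2 = 10 → [6, 8, 10, 2, 5, 1, 6]
k=3: 2<10, ys[3] = 10+2 = 12 → [6, 8, 10, 12, 5, 1, 6]
k=4: 5<12, ys[4] = 12+2 = 14 → [6, 8, 10, 12, 14, 1, 6]
k=5: 1<14, ys[5] = 14+2 = 16 → [6, 8, 10, 12, 14, 16, 6]
k=6: 6<16, ys[6] = 16+2 = 18 → [6, 8, 10, 12, 14, 16, 18]

[6, 8, 10, 12, 14, 16, 18]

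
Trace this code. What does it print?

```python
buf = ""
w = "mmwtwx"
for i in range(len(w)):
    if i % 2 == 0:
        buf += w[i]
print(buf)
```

i=0: add 'm' → 'm'
i=1: skip
i=2: add 'w' → 'mw'
i=3: skip
i=4: add 'w' → 'mww'
i=5: skip

mww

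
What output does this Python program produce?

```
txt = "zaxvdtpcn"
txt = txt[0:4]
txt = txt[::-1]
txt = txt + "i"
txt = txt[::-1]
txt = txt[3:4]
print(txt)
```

x

slice [0:4] → 'zaxv'
reverse → 'vxaz'
+ 'i' → 'vxazi'
reverse → 'izaxv'
slice [3:4] → 'x'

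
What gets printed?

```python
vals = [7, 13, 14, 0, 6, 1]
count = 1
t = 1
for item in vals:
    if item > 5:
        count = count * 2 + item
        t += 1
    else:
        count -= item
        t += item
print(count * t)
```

942

item=7: >5, count = 1*2+7 = 9; t=2
item=13: >5, count = 9*2+13 = 31; t=3
item=14: >5, count = 31*2+14 = 76; t=4
item=0: not >5, count = 76-0 = 76; t=4
item=6: >5, count = 76*2+6 = 158; t=5
item=1: not >5, count = 158-1 = 157; t=6
count*t = 157*6 = 942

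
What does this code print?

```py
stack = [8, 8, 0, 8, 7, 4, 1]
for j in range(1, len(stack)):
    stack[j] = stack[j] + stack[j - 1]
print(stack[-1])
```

36

j=1: stack[1] = 8+8 = 16 → [8, 16, 0, 8, 7, 4, 1]
j=2: stack[2] = 0+16 = 16 → [8, 16, 16, 8, 7, 4, 1]
j=3: stack[3] = 8+16 = 24 → [8, 16, 16, 24, 7, 4, 1]
j=4: stack[4] = 7+24 = 31 → [8, 16, 16, 24, 31, 4, 1]
j=5: stack[5] = 4+31 = 35 → [8, 16, 16, 24, 31, 35, 1]
j=6: stack[6] = 1+35 = 36 → [8, 16, 16, 24, 31, 35, 36]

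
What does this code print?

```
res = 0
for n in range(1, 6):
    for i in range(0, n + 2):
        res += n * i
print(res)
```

n=1,i=0: res = 0+0 = 0
n=1,i=1: res = 0+1 = 1
n=1,i=2: res = 1+2 = 3
n=2,i=0: res = 3+0 = 3
n=2,i=1: res = 3+2 = 5
n=2,i=2: res = 5+4 = 9
n=2,i=3: res = 9+6 = 15
n=3,i=0: res = 15+0 = 15
n=3,i=1: res = 15+3 = 18
n=3,i=2: res = 18+6 = 24
n=3,i=3: res = 24+9 = 33
n=3,i=4: res = 33+12 = 45
n=4,i=0: res = 45+0 = 45
n=4,i=1: res = 45+4 = 49
n=4,i=2: res = 49+8 = 57
n=4,i=3: res = 57+12 = 69
n=4,i=4: res = 69+16 = 85
n=4,i=5: res = 85+20 = 105
n=5,i=0: res = 105+0 = 105
n=5,i=1: res = 105+5 = 110
n=5,i=2: res = 110+10 = 120
n=5,i=3: res = 120+15 = 135
n=5,i=4: res = 135+20 = 155
n=5,i=5: res = 155+25 = 180
n=5,i=6: res = 180+30 = 210

210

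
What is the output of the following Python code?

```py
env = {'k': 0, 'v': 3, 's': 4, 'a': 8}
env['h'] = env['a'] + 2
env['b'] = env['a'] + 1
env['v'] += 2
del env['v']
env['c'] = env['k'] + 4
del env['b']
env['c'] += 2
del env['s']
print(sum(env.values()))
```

24

env['h'] = env['a']+2 = 10 → {'k': 0, 'v': 3, 's': 4, 'a': 8, 'h': 10}
env['b'] = env['a']+1 = 9 → {'k': 0, 'v': 3, 's': 4, 'a': 8, 'h': 10, 'b': 9}
env['v'] = 3+2 = 5 → {'k': 0, 'v': 5, 's': 4, 'a': 8, 'h': 10, 'b': 9}
del 'v' → {'k': 0, 's': 4, 'a': 8, 'h': 10, 'b': 9}
env['c'] = env['k']+4 = 4 → {'k': 0, 's': 4, 'a': 8, 'h': 10, 'b': 9, 'c': 4}
del 'b' → {'k': 0, 's': 4, 'a': 8, 'h': 10, 'c': 4}
env['c'] = 4+2 = 6 → {'k': 0, 's': 4, 'a': 8, 'h': 10, 'c': 6}
del 's' → {'k': 0, 'a': 8, 'h': 10, 'c': 6}
sum of values = 24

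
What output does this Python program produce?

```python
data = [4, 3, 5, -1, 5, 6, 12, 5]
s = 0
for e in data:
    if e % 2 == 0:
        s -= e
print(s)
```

-22

e=4: even, s = 0-4 = -4
e=3: not even
e=5: not even
e=-1: not even
e=5: not even
e=6: even, s = (-4)-6 = -10
e=12: even, s = (-10)-12 = -22
e=5: not even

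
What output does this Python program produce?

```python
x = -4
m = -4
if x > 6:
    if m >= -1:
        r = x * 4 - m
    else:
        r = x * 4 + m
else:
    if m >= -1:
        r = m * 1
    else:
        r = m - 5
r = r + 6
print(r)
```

x=-4, m=-4
x > 6 is False; m >= -1 is False
→ r = m - 5 = -9
r = (-9)+6 = -3

-3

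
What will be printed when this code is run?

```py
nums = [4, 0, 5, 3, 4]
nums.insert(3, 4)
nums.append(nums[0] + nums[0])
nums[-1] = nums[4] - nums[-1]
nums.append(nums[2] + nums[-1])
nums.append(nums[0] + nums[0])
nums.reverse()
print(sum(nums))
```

23

insert 4 at 3 → [4, 0, 5, 4, 3, 4]
append nums[0]+nums[0] = 4+4 = 8 → [4, 0, 5, 4, 3, 4, 8]
nums[-1] = nums[4]-nums[-1] = 3-8 = -5 → [4, 0, 5, 4, 3, 4, -5]
append nums[2]+nums[-1] = 5+(-5) = 0 → [4, 0, 5, 4, 3, 4, -5, 0]
append nums[0]+nums[0] = 4+4 = 8 → [4, 0, 5, 4, 3, 4, -5, 0, 8]
reverse → [8, 0, -5, 4, 3, 4, 5, 0, 4]
sum = 23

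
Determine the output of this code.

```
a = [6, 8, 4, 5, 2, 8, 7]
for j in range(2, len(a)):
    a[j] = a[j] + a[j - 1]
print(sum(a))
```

j=2: a[2] = 4+8 = 12 → [6, 8, 12, 5, 2, 8, 7]
j=3: a[3] = 5+12 = 17 → [6, 8, 12, 17, 2, 8, 7]
j=4: a[4] = 2+17 = 19 → [6, 8, 12, 17, 19, 8, 7]
j=5: a[5] = 8+19 = 27 → [6, 8, 12, 17, 19, 27, 7]
j=6: a[6] = 7+27 = 34 → [6, 8, 12, 17, 19, 27, 34]
sum = 123

123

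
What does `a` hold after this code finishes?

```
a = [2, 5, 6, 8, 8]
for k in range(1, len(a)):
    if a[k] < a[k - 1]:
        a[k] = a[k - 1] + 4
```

k=1: 5>=2, unchanged → [2, 5, 6, 8, 8]
k=2: 6>=5, unchanged → [2, 5, 6, 8, 8]
k=3: 8>=6, unchanged → [2, 5, 6, 8, 8]
k=4: 8>=8, unchanged → [2, 5, 6, 8, 8]

[2, 5, 6, 8, 8]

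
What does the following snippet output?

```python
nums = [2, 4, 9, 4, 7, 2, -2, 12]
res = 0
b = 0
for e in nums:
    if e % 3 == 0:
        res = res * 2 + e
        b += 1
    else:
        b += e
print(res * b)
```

570

e=2: not %3==0; b=2
e=4: not %3==0; b=6
e=9: %3==0, res = 0*2+9 = 9; b=7
e=4: not %3==0; b=11
e=7: not %3==0; b=18
e=2: not %3==0; b=20
e=-2: not %3==0; b=18
e=12: %3==0, res = 9*2+12 = 30; b=19
res*b = 30*19 = 570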